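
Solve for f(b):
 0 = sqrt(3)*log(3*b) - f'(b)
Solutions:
 f(b) = C1 + sqrt(3)*b*log(b) - sqrt(3)*b + sqrt(3)*b*log(3)


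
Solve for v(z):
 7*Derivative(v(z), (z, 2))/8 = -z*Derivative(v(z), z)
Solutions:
 v(z) = C1 + C2*erf(2*sqrt(7)*z/7)


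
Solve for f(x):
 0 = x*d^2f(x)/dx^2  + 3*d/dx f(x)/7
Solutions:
 f(x) = C1 + C2*x^(4/7)


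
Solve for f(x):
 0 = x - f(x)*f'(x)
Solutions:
 f(x) = -sqrt(C1 + x^2)
 f(x) = sqrt(C1 + x^2)


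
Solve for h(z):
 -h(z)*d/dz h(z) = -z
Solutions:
 h(z) = -sqrt(C1 + z^2)
 h(z) = sqrt(C1 + z^2)


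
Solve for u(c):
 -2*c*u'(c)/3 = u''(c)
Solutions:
 u(c) = C1 + C2*erf(sqrt(3)*c/3)


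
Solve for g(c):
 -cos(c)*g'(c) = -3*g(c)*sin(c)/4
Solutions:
 g(c) = C1/cos(c)^(3/4)


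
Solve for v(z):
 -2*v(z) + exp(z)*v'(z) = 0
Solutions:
 v(z) = C1*exp(-2*exp(-z))


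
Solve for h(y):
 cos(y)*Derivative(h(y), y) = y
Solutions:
 h(y) = C1 + Integral(y/cos(y), y)


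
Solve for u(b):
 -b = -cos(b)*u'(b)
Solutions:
 u(b) = C1 + Integral(b/cos(b), b)


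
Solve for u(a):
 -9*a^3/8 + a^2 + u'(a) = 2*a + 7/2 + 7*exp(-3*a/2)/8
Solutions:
 u(a) = C1 + 9*a^4/32 - a^3/3 + a^2 + 7*a/2 - 7*exp(-3*a/2)/12


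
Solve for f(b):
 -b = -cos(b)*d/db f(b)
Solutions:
 f(b) = C1 + Integral(b/cos(b), b)


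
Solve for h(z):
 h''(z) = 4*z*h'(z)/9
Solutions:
 h(z) = C1 + C2*erfi(sqrt(2)*z/3)


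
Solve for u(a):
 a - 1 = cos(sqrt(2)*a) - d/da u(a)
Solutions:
 u(a) = C1 - a^2/2 + a + sqrt(2)*sin(sqrt(2)*a)/2


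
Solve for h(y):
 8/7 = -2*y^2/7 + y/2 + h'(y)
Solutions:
 h(y) = C1 + 2*y^3/21 - y^2/4 + 8*y/7


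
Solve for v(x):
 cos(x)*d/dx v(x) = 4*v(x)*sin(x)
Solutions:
 v(x) = C1/cos(x)^4


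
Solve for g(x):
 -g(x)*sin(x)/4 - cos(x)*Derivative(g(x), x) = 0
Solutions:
 g(x) = C1*cos(x)^(1/4)


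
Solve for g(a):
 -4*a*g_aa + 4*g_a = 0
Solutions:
 g(a) = C1 + C2*a^2


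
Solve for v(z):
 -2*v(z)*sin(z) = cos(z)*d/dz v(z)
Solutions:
 v(z) = C1*cos(z)^2


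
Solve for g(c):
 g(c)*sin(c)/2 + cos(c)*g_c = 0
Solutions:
 g(c) = C1*sqrt(cos(c))


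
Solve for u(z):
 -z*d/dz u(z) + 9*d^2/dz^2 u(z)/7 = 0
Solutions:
 u(z) = C1 + C2*erfi(sqrt(14)*z/6)


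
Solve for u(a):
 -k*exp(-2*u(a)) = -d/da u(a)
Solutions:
 u(a) = log(-sqrt(C1 + 2*a*k))
 u(a) = log(C1 + 2*a*k)/2


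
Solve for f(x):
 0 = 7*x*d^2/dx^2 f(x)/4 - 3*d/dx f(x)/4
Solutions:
 f(x) = C1 + C2*x^(10/7)


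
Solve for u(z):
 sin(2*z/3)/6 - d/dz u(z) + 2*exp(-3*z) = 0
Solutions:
 u(z) = C1 - cos(2*z/3)/4 - 2*exp(-3*z)/3


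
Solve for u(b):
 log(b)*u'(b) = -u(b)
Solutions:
 u(b) = C1*exp(-li(b))


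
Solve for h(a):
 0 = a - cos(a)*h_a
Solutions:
 h(a) = C1 + Integral(a/cos(a), a)


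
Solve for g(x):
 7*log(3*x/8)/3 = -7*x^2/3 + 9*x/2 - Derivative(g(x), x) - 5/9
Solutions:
 g(x) = C1 - 7*x^3/9 + 9*x^2/4 - 7*x*log(x)/3 - 7*x*log(3)/3 + 16*x/9 + 7*x*log(2)


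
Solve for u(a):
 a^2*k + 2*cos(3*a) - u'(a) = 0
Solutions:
 u(a) = C1 + a^3*k/3 + 2*sin(3*a)/3


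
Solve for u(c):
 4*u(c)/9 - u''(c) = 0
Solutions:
 u(c) = C1*exp(-2*c/3) + C2*exp(2*c/3)


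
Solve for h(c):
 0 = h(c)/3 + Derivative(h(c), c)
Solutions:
 h(c) = C1*exp(-c/3)


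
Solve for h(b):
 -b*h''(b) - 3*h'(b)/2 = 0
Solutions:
 h(b) = C1 + C2/sqrt(b)


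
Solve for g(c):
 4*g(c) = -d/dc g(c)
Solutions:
 g(c) = C1*exp(-4*c)


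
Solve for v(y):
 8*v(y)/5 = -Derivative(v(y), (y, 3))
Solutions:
 v(y) = C3*exp(-2*5^(2/3)*y/5) + (C1*sin(sqrt(3)*5^(2/3)*y/5) + C2*cos(sqrt(3)*5^(2/3)*y/5))*exp(5^(2/3)*y/5)


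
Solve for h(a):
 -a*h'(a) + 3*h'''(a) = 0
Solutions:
 h(a) = C1 + Integral(C2*airyai(3^(2/3)*a/3) + C3*airybi(3^(2/3)*a/3), a)


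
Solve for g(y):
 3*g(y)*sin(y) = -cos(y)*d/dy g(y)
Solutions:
 g(y) = C1*cos(y)^3


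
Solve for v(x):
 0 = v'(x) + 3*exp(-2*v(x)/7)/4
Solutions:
 v(x) = 7*log(-sqrt(C1 - 3*x)) - 7*log(14)/2
 v(x) = 7*log(C1 - 3*x)/2 - 7*log(14)/2


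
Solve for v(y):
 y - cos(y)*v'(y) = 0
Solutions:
 v(y) = C1 + Integral(y/cos(y), y)


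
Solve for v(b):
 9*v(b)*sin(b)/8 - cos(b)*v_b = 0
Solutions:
 v(b) = C1/cos(b)^(9/8)


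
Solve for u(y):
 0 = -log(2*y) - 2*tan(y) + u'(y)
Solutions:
 u(y) = C1 + y*log(y) - y + y*log(2) - 2*log(cos(y))


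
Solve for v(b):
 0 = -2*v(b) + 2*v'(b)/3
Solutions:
 v(b) = C1*exp(3*b)


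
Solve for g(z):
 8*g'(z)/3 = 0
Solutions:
 g(z) = C1


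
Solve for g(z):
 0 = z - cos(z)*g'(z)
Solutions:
 g(z) = C1 + Integral(z/cos(z), z)


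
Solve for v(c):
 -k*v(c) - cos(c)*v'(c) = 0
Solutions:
 v(c) = C1*exp(k*(log(sin(c) - 1) - log(sin(c) + 1))/2)


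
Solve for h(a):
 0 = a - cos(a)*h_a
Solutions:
 h(a) = C1 + Integral(a/cos(a), a)


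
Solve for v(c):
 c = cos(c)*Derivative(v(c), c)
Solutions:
 v(c) = C1 + Integral(c/cos(c), c)


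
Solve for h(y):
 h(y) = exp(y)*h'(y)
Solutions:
 h(y) = C1*exp(-exp(-y))


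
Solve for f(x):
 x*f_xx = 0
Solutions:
 f(x) = C1 + C2*x


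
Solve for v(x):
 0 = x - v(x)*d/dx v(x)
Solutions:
 v(x) = -sqrt(C1 + x^2)
 v(x) = sqrt(C1 + x^2)


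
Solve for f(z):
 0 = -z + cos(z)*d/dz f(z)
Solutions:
 f(z) = C1 + Integral(z/cos(z), z)


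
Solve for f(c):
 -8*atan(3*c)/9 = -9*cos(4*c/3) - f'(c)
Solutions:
 f(c) = C1 + 8*c*atan(3*c)/9 - 4*log(9*c^2 + 1)/27 - 27*sin(4*c/3)/4


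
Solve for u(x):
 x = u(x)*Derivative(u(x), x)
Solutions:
 u(x) = -sqrt(C1 + x^2)
 u(x) = sqrt(C1 + x^2)


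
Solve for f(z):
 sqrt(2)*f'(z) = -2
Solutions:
 f(z) = C1 - sqrt(2)*z


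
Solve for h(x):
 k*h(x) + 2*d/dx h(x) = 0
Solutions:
 h(x) = C1*exp(-k*x/2)


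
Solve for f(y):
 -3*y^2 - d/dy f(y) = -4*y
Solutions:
 f(y) = C1 - y^3 + 2*y^2


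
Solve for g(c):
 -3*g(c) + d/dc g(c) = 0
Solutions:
 g(c) = C1*exp(3*c)


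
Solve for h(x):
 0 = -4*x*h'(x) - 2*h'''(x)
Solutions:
 h(x) = C1 + Integral(C2*airyai(-2^(1/3)*x) + C3*airybi(-2^(1/3)*x), x)


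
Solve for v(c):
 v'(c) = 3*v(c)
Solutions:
 v(c) = C1*exp(3*c)


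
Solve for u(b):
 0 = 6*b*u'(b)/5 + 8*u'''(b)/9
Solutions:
 u(b) = C1 + Integral(C2*airyai(-3*50^(1/3)*b/10) + C3*airybi(-3*50^(1/3)*b/10), b)


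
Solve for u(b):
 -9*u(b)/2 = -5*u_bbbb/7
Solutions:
 u(b) = C1*exp(-10^(3/4)*sqrt(3)*7^(1/4)*b/10) + C2*exp(10^(3/4)*sqrt(3)*7^(1/4)*b/10) + C3*sin(10^(3/4)*sqrt(3)*7^(1/4)*b/10) + C4*cos(10^(3/4)*sqrt(3)*7^(1/4)*b/10)


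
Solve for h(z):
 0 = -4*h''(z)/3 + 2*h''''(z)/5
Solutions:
 h(z) = C1 + C2*z + C3*exp(-sqrt(30)*z/3) + C4*exp(sqrt(30)*z/3)


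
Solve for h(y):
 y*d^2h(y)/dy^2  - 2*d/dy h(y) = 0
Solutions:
 h(y) = C1 + C2*y^3


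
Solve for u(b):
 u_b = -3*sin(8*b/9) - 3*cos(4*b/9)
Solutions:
 u(b) = C1 - 27*sin(4*b/9)/4 + 27*cos(8*b/9)/8


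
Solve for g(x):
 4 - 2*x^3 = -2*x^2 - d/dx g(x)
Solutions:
 g(x) = C1 + x^4/2 - 2*x^3/3 - 4*x


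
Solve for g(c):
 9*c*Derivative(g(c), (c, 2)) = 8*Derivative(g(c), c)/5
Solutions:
 g(c) = C1 + C2*c^(53/45)


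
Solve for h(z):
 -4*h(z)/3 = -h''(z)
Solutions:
 h(z) = C1*exp(-2*sqrt(3)*z/3) + C2*exp(2*sqrt(3)*z/3)


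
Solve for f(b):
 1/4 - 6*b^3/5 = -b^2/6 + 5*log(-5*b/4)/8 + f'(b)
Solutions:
 f(b) = C1 - 3*b^4/10 + b^3/18 - 5*b*log(-b)/8 + b*(-5*log(5) + 10*log(2) + 7)/8


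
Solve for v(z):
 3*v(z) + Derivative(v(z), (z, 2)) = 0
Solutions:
 v(z) = C1*sin(sqrt(3)*z) + C2*cos(sqrt(3)*z)


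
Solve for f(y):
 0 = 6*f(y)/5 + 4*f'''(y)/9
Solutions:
 f(y) = C3*exp(-3*10^(2/3)*y/10) + (C1*sin(3*10^(2/3)*sqrt(3)*y/20) + C2*cos(3*10^(2/3)*sqrt(3)*y/20))*exp(3*10^(2/3)*y/20)


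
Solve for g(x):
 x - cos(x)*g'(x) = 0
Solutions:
 g(x) = C1 + Integral(x/cos(x), x)


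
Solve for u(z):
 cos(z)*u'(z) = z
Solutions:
 u(z) = C1 + Integral(z/cos(z), z)


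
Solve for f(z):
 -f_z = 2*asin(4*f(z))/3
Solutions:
 Integral(1/asin(4*_y), (_y, f(z))) = C1 - 2*z/3


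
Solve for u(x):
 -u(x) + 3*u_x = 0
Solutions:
 u(x) = C1*exp(x/3)


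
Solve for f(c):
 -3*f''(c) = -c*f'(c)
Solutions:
 f(c) = C1 + C2*erfi(sqrt(6)*c/6)


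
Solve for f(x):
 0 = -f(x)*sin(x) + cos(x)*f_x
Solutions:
 f(x) = C1/cos(x)


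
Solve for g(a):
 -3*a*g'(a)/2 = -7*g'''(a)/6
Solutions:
 g(a) = C1 + Integral(C2*airyai(21^(2/3)*a/7) + C3*airybi(21^(2/3)*a/7), a)


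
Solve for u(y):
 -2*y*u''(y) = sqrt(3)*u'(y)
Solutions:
 u(y) = C1 + C2*y^(1 - sqrt(3)/2)


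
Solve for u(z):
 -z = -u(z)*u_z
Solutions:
 u(z) = -sqrt(C1 + z^2)
 u(z) = sqrt(C1 + z^2)


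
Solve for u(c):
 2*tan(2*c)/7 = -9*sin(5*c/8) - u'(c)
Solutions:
 u(c) = C1 + log(cos(2*c))/7 + 72*cos(5*c/8)/5


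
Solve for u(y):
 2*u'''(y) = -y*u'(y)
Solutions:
 u(y) = C1 + Integral(C2*airyai(-2^(2/3)*y/2) + C3*airybi(-2^(2/3)*y/2), y)


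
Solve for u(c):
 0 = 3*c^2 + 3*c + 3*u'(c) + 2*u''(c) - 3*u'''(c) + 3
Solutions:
 u(c) = C1 + C2*exp(c*(1 - sqrt(10))/3) + C3*exp(c*(1 + sqrt(10))/3) - c^3/3 + c^2/6 - 29*c/9


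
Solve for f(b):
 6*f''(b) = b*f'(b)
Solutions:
 f(b) = C1 + C2*erfi(sqrt(3)*b/6)


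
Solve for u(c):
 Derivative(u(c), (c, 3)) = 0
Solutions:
 u(c) = C1 + C2*c + C3*c^2


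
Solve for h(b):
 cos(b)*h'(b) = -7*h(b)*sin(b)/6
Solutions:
 h(b) = C1*cos(b)^(7/6)


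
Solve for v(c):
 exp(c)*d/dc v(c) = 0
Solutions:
 v(c) = C1


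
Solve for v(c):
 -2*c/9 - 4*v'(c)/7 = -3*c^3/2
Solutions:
 v(c) = C1 + 21*c^4/32 - 7*c^2/36


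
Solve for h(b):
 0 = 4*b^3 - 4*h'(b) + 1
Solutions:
 h(b) = C1 + b^4/4 + b/4


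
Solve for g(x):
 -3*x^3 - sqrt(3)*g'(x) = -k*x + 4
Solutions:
 g(x) = C1 + sqrt(3)*k*x^2/6 - sqrt(3)*x^4/4 - 4*sqrt(3)*x/3


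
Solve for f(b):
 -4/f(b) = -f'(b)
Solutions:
 f(b) = -sqrt(C1 + 8*b)
 f(b) = sqrt(C1 + 8*b)


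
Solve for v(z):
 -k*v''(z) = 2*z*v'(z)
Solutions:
 v(z) = C1 + C2*sqrt(k)*erf(z*sqrt(1/k))


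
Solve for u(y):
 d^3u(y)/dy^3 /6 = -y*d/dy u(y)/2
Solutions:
 u(y) = C1 + Integral(C2*airyai(-3^(1/3)*y) + C3*airybi(-3^(1/3)*y), y)


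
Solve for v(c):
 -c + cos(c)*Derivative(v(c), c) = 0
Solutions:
 v(c) = C1 + Integral(c/cos(c), c)


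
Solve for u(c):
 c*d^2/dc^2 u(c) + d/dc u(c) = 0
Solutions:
 u(c) = C1 + C2*log(c)


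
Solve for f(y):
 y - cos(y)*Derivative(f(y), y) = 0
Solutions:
 f(y) = C1 + Integral(y/cos(y), y)


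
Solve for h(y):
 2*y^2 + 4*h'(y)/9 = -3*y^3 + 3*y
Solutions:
 h(y) = C1 - 27*y^4/16 - 3*y^3/2 + 27*y^2/8


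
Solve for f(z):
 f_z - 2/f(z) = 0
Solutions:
 f(z) = -sqrt(C1 + 4*z)
 f(z) = sqrt(C1 + 4*z)


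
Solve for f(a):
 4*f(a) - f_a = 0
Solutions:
 f(a) = C1*exp(4*a)


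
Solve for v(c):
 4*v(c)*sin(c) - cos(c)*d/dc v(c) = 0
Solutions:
 v(c) = C1/cos(c)^4


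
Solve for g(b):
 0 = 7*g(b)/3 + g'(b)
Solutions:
 g(b) = C1*exp(-7*b/3)


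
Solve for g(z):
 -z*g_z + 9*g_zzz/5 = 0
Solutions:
 g(z) = C1 + Integral(C2*airyai(15^(1/3)*z/3) + C3*airybi(15^(1/3)*z/3), z)


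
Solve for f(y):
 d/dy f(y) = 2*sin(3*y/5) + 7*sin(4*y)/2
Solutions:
 f(y) = C1 - 10*cos(3*y/5)/3 - 7*cos(4*y)/8


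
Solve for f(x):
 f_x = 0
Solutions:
 f(x) = C1


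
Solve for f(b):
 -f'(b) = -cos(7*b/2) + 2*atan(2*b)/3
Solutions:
 f(b) = C1 - 2*b*atan(2*b)/3 + log(4*b^2 + 1)/6 + 2*sin(7*b/2)/7


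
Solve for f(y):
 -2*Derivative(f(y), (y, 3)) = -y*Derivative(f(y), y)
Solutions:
 f(y) = C1 + Integral(C2*airyai(2^(2/3)*y/2) + C3*airybi(2^(2/3)*y/2), y)


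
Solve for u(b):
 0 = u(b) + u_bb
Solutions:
 u(b) = C1*sin(b) + C2*cos(b)


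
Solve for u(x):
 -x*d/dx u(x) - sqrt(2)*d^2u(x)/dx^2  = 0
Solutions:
 u(x) = C1 + C2*erf(2^(1/4)*x/2)


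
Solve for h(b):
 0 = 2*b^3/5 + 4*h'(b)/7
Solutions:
 h(b) = C1 - 7*b^4/40


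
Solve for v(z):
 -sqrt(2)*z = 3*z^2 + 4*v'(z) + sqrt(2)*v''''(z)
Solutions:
 v(z) = C1 + C4*exp(-sqrt(2)*z) - z^3/4 - sqrt(2)*z^2/8 + (C2*sin(sqrt(6)*z/2) + C3*cos(sqrt(6)*z/2))*exp(sqrt(2)*z/2)


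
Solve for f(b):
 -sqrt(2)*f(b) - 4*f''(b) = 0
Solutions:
 f(b) = C1*sin(2^(1/4)*b/2) + C2*cos(2^(1/4)*b/2)


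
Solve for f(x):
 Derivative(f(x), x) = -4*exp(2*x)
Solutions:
 f(x) = C1 - 2*exp(2*x)


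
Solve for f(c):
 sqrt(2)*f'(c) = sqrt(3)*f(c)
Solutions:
 f(c) = C1*exp(sqrt(6)*c/2)


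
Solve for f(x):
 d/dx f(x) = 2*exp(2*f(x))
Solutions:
 f(x) = log(-sqrt(-1/(C1 + 2*x))) - log(2)/2
 f(x) = log(-1/(C1 + 2*x))/2 - log(2)/2


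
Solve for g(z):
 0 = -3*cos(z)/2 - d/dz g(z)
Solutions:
 g(z) = C1 - 3*sin(z)/2


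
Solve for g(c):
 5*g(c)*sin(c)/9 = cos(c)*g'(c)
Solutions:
 g(c) = C1/cos(c)^(5/9)


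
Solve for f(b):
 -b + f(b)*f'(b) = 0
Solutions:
 f(b) = -sqrt(C1 + b^2)
 f(b) = sqrt(C1 + b^2)


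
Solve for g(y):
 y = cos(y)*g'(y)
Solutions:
 g(y) = C1 + Integral(y/cos(y), y)


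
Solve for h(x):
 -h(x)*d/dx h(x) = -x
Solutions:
 h(x) = -sqrt(C1 + x^2)
 h(x) = sqrt(C1 + x^2)


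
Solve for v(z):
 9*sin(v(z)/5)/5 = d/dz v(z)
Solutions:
 -9*z/5 + 5*log(cos(v(z)/5) - 1)/2 - 5*log(cos(v(z)/5) + 1)/2 = C1


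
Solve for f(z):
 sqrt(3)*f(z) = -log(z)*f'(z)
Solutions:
 f(z) = C1*exp(-sqrt(3)*li(z))


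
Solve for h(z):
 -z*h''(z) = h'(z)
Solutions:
 h(z) = C1 + C2*log(z)


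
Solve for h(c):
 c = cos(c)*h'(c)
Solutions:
 h(c) = C1 + Integral(c/cos(c), c)


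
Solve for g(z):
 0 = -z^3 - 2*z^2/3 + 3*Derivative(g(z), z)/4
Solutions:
 g(z) = C1 + z^4/3 + 8*z^3/27


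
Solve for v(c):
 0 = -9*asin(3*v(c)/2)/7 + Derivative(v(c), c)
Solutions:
 Integral(1/asin(3*_y/2), (_y, v(c))) = C1 + 9*c/7


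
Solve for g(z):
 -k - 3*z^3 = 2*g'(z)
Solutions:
 g(z) = C1 - k*z/2 - 3*z^4/8


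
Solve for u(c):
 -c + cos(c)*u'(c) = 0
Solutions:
 u(c) = C1 + Integral(c/cos(c), c)


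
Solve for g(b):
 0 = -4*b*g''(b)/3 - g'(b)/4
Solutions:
 g(b) = C1 + C2*b^(13/16)


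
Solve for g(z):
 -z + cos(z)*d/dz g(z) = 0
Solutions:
 g(z) = C1 + Integral(z/cos(z), z)


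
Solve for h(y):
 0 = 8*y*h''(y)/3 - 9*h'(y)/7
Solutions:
 h(y) = C1 + C2*y^(83/56)


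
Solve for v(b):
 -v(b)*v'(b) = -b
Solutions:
 v(b) = -sqrt(C1 + b^2)
 v(b) = sqrt(C1 + b^2)


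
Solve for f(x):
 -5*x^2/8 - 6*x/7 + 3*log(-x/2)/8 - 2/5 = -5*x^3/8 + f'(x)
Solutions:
 f(x) = C1 + 5*x^4/32 - 5*x^3/24 - 3*x^2/7 + 3*x*log(-x)/8 + x*(-31 - 15*log(2))/40


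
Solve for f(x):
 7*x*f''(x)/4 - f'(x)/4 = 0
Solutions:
 f(x) = C1 + C2*x^(8/7)


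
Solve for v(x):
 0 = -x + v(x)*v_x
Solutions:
 v(x) = -sqrt(C1 + x^2)
 v(x) = sqrt(C1 + x^2)


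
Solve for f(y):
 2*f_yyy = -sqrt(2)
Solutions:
 f(y) = C1 + C2*y + C3*y^2 - sqrt(2)*y^3/12


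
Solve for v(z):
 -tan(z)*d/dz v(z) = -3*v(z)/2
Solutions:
 v(z) = C1*sin(z)^(3/2)


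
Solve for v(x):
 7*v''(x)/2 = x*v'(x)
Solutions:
 v(x) = C1 + C2*erfi(sqrt(7)*x/7)


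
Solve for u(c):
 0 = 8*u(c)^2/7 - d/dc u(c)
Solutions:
 u(c) = -7/(C1 + 8*c)


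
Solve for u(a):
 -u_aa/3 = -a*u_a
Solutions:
 u(a) = C1 + C2*erfi(sqrt(6)*a/2)


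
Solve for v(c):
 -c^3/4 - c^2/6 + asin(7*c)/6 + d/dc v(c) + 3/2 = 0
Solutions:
 v(c) = C1 + c^4/16 + c^3/18 - c*asin(7*c)/6 - 3*c/2 - sqrt(1 - 49*c^2)/42


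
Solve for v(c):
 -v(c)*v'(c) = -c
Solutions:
 v(c) = -sqrt(C1 + c^2)
 v(c) = sqrt(C1 + c^2)


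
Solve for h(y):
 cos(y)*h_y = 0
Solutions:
 h(y) = C1


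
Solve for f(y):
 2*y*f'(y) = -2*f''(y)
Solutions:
 f(y) = C1 + C2*erf(sqrt(2)*y/2)


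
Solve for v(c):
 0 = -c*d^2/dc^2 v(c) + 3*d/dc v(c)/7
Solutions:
 v(c) = C1 + C2*c^(10/7)


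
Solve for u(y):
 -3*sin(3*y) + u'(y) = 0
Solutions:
 u(y) = C1 - cos(3*y)


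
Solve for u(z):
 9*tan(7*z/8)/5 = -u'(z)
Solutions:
 u(z) = C1 + 72*log(cos(7*z/8))/35


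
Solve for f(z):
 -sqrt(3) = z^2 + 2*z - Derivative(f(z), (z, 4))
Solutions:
 f(z) = C1 + C2*z + C3*z^2 + C4*z^3 + z^6/360 + z^5/60 + sqrt(3)*z^4/24


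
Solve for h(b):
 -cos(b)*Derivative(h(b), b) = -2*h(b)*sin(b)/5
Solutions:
 h(b) = C1/cos(b)^(2/5)


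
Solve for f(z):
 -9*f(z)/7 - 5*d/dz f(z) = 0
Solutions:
 f(z) = C1*exp(-9*z/35)


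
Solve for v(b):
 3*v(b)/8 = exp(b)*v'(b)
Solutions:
 v(b) = C1*exp(-3*exp(-b)/8)


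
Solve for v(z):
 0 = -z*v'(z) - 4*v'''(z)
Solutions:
 v(z) = C1 + Integral(C2*airyai(-2^(1/3)*z/2) + C3*airybi(-2^(1/3)*z/2), z)


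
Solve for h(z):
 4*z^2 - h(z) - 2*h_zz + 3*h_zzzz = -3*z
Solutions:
 h(z) = C1*exp(-z) + C2*exp(z) + C3*sin(sqrt(3)*z/3) + C4*cos(sqrt(3)*z/3) + 4*z^2 + 3*z - 16


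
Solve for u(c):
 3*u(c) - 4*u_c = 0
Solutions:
 u(c) = C1*exp(3*c/4)


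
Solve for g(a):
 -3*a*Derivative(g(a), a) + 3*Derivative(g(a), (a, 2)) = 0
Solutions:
 g(a) = C1 + C2*erfi(sqrt(2)*a/2)


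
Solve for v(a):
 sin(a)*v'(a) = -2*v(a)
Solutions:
 v(a) = C1*(cos(a) + 1)/(cos(a) - 1)


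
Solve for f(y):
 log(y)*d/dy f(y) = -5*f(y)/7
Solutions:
 f(y) = C1*exp(-5*li(y)/7)


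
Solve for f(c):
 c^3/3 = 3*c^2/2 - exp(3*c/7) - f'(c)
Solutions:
 f(c) = C1 - c^4/12 + c^3/2 - 7*exp(3*c/7)/3


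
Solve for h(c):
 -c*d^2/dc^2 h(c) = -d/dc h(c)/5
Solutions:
 h(c) = C1 + C2*c^(6/5)


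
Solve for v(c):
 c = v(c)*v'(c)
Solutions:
 v(c) = -sqrt(C1 + c^2)
 v(c) = sqrt(C1 + c^2)


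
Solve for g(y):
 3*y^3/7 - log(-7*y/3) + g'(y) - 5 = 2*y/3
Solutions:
 g(y) = C1 - 3*y^4/28 + y^2/3 + y*log(-y) + y*(-log(3) + log(7) + 4)


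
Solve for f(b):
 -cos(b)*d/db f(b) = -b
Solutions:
 f(b) = C1 + Integral(b/cos(b), b)


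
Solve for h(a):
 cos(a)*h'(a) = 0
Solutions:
 h(a) = C1


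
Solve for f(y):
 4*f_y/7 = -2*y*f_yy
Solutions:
 f(y) = C1 + C2*y^(5/7)


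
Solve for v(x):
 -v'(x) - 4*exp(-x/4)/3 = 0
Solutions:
 v(x) = C1 + 16*exp(-x/4)/3


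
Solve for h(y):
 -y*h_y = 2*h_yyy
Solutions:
 h(y) = C1 + Integral(C2*airyai(-2^(2/3)*y/2) + C3*airybi(-2^(2/3)*y/2), y)


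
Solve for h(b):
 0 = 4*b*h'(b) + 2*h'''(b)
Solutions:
 h(b) = C1 + Integral(C2*airyai(-2^(1/3)*b) + C3*airybi(-2^(1/3)*b), b)


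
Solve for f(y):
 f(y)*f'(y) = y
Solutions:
 f(y) = -sqrt(C1 + y^2)
 f(y) = sqrt(C1 + y^2)


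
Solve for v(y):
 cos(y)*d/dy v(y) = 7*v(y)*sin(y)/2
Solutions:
 v(y) = C1/cos(y)^(7/2)


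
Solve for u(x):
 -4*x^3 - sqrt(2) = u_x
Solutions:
 u(x) = C1 - x^4 - sqrt(2)*x


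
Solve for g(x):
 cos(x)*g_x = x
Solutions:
 g(x) = C1 + Integral(x/cos(x), x)


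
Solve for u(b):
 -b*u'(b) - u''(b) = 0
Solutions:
 u(b) = C1 + C2*erf(sqrt(2)*b/2)


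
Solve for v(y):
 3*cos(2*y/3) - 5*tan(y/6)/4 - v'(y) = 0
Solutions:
 v(y) = C1 + 15*log(cos(y/6))/2 + 9*sin(2*y/3)/2


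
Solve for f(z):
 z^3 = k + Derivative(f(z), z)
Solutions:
 f(z) = C1 - k*z + z^4/4


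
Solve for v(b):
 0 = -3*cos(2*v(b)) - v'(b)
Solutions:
 v(b) = -asin((C1 + exp(12*b))/(C1 - exp(12*b)))/2 + pi/2
 v(b) = asin((C1 + exp(12*b))/(C1 - exp(12*b)))/2


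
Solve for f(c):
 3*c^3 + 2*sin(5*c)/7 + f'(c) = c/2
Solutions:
 f(c) = C1 - 3*c^4/4 + c^2/4 + 2*cos(5*c)/35


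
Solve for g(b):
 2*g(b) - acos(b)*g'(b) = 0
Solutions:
 g(b) = C1*exp(2*Integral(1/acos(b), b))


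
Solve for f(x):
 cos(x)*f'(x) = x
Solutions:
 f(x) = C1 + Integral(x/cos(x), x)


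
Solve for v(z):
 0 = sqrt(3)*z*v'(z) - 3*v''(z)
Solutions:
 v(z) = C1 + C2*erfi(sqrt(2)*3^(3/4)*z/6)


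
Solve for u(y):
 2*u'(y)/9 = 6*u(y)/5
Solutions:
 u(y) = C1*exp(27*y/5)


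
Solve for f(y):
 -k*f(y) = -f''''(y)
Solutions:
 f(y) = C1*exp(-k^(1/4)*y) + C2*exp(k^(1/4)*y) + C3*exp(-I*k^(1/4)*y) + C4*exp(I*k^(1/4)*y)


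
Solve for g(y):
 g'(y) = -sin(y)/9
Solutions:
 g(y) = C1 + cos(y)/9


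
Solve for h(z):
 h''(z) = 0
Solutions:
 h(z) = C1 + C2*z


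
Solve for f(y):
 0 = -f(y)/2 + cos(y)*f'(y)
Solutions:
 f(y) = C1*(sin(y) + 1)^(1/4)/(sin(y) - 1)^(1/4)


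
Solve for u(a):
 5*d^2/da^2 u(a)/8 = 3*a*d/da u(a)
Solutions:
 u(a) = C1 + C2*erfi(2*sqrt(15)*a/5)


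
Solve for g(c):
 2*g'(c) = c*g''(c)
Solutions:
 g(c) = C1 + C2*c^3


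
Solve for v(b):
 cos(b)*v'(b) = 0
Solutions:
 v(b) = C1


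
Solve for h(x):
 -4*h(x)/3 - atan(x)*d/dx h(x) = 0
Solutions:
 h(x) = C1*exp(-4*Integral(1/atan(x), x)/3)


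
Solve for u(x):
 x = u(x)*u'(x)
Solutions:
 u(x) = -sqrt(C1 + x^2)
 u(x) = sqrt(C1 + x^2)


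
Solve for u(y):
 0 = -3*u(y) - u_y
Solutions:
 u(y) = C1*exp(-3*y)


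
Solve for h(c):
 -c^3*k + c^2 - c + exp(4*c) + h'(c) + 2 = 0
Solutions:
 h(c) = C1 + c^4*k/4 - c^3/3 + c^2/2 - 2*c - exp(4*c)/4


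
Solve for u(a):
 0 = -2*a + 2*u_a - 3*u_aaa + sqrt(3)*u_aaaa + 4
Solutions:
 u(a) = C1 + C2*exp(a*(3^(2/3)/(3 + 2*sqrt(3))^(1/3) + 3^(1/3)*(3 + 2*sqrt(3))^(1/3) + 2*sqrt(3))/6)*sin(3^(1/6)*a*(-3^(2/3)*(3 + 2*sqrt(3))^(1/3) + 3/(3 + 2*sqrt(3))^(1/3))/6) + C3*exp(a*(3^(2/3)/(3 + 2*sqrt(3))^(1/3) + 3^(1/3)*(3 + 2*sqrt(3))^(1/3) + 2*sqrt(3))/6)*cos(3^(1/6)*a*(-3^(2/3)*(3 + 2*sqrt(3))^(1/3) + 3/(3 + 2*sqrt(3))^(1/3))/6) + C4*exp(a*(-3^(1/3)*(3 + 2*sqrt(3))^(1/3) - 3^(2/3)/(3 + 2*sqrt(3))^(1/3) + sqrt(3))/3) + a^2/2 - 2*a


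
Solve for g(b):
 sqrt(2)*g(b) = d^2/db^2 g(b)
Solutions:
 g(b) = C1*exp(-2^(1/4)*b) + C2*exp(2^(1/4)*b)


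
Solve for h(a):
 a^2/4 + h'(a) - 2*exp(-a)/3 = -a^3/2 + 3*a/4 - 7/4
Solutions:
 h(a) = C1 - a^4/8 - a^3/12 + 3*a^2/8 - 7*a/4 - 2*exp(-a)/3


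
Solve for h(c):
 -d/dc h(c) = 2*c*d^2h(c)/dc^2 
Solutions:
 h(c) = C1 + C2*sqrt(c)


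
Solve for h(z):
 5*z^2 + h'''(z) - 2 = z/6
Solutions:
 h(z) = C1 + C2*z + C3*z^2 - z^5/12 + z^4/144 + z^3/3


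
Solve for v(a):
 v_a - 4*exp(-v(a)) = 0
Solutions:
 v(a) = log(C1 + 4*a)


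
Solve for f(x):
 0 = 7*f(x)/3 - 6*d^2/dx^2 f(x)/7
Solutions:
 f(x) = C1*exp(-7*sqrt(2)*x/6) + C2*exp(7*sqrt(2)*x/6)


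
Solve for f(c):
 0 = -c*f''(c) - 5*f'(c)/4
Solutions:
 f(c) = C1 + C2/c^(1/4)


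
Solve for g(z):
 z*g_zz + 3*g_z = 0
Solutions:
 g(z) = C1 + C2/z^2


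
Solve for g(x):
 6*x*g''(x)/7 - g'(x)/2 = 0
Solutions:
 g(x) = C1 + C2*x^(19/12)


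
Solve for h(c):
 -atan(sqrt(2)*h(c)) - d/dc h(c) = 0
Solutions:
 Integral(1/atan(sqrt(2)*_y), (_y, h(c))) = C1 - c


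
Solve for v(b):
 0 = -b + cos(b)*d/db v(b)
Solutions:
 v(b) = C1 + Integral(b/cos(b), b)


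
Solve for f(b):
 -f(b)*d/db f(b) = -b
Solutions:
 f(b) = -sqrt(C1 + b^2)
 f(b) = sqrt(C1 + b^2)


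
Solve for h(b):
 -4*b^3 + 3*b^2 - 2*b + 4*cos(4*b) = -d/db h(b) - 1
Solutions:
 h(b) = C1 + b^4 - b^3 + b^2 - b - sin(4*b)


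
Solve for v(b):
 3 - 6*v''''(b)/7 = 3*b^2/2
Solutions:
 v(b) = C1 + C2*b + C3*b^2 + C4*b^3 - 7*b^6/1440 + 7*b^4/48


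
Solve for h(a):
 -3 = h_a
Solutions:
 h(a) = C1 - 3*a


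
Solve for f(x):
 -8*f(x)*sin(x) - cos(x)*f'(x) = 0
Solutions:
 f(x) = C1*cos(x)^8


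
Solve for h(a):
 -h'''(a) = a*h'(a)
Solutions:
 h(a) = C1 + Integral(C2*airyai(-a) + C3*airybi(-a), a)


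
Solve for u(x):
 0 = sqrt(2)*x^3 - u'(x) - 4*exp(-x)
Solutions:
 u(x) = C1 + sqrt(2)*x^4/4 + 4*exp(-x)


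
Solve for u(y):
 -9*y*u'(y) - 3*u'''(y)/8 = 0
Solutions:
 u(y) = C1 + Integral(C2*airyai(-2*3^(1/3)*y) + C3*airybi(-2*3^(1/3)*y), y)


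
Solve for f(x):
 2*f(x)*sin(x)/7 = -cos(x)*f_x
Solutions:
 f(x) = C1*cos(x)^(2/7)


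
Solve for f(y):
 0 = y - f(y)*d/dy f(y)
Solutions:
 f(y) = -sqrt(C1 + y^2)
 f(y) = sqrt(C1 + y^2)


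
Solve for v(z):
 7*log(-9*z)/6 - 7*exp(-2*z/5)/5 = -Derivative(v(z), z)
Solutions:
 v(z) = C1 - 7*z*log(-z)/6 + 7*z*(1 - 2*log(3))/6 - 7*exp(-2*z/5)/2


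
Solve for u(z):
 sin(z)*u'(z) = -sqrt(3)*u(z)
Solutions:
 u(z) = C1*(cos(z) + 1)^(sqrt(3)/2)/(cos(z) - 1)^(sqrt(3)/2)


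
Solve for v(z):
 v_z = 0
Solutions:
 v(z) = C1


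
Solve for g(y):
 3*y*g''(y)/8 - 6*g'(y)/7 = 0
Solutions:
 g(y) = C1 + C2*y^(23/7)


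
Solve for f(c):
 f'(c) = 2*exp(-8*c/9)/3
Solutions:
 f(c) = C1 - 3*exp(-8*c/9)/4


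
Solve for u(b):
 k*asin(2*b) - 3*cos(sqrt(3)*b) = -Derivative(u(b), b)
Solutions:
 u(b) = C1 - k*(b*asin(2*b) + sqrt(1 - 4*b^2)/2) + sqrt(3)*sin(sqrt(3)*b)


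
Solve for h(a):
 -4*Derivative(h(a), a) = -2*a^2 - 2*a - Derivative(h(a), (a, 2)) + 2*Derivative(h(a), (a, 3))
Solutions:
 h(a) = C1 + a^3/6 + 3*a^2/8 - 5*a/16 + (C2*sin(sqrt(31)*a/4) + C3*cos(sqrt(31)*a/4))*exp(a/4)


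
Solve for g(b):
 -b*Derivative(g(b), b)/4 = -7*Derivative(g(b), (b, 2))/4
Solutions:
 g(b) = C1 + C2*erfi(sqrt(14)*b/14)


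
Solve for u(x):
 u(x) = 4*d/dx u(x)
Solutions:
 u(x) = C1*exp(x/4)


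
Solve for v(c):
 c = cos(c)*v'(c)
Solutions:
 v(c) = C1 + Integral(c/cos(c), c)


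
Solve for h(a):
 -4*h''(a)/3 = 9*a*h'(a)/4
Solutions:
 h(a) = C1 + C2*erf(3*sqrt(6)*a/8)


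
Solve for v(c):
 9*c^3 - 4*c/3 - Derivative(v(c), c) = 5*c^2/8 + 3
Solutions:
 v(c) = C1 + 9*c^4/4 - 5*c^3/24 - 2*c^2/3 - 3*c


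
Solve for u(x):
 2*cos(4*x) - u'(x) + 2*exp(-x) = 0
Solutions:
 u(x) = C1 + sin(4*x)/2 - 2*exp(-x)


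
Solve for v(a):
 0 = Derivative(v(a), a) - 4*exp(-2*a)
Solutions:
 v(a) = C1 - 2*exp(-2*a)


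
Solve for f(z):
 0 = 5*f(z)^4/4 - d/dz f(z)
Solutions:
 f(z) = 2^(2/3)*(-1/(C1 + 15*z))^(1/3)
 f(z) = (-1/(C1 + 5*z))^(1/3)*(-6^(2/3) - 3*2^(2/3)*3^(1/6)*I)/6
 f(z) = (-1/(C1 + 5*z))^(1/3)*(-6^(2/3) + 3*2^(2/3)*3^(1/6)*I)/6


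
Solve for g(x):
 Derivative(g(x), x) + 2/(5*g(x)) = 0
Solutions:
 g(x) = -sqrt(C1 - 20*x)/5
 g(x) = sqrt(C1 - 20*x)/5


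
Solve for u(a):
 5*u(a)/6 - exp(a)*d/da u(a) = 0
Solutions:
 u(a) = C1*exp(-5*exp(-a)/6)


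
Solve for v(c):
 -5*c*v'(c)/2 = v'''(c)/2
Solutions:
 v(c) = C1 + Integral(C2*airyai(-5^(1/3)*c) + C3*airybi(-5^(1/3)*c), c)


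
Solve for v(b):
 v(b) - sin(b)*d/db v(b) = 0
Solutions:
 v(b) = C1*sqrt(cos(b) - 1)/sqrt(cos(b) + 1)


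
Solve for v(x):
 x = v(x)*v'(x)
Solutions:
 v(x) = -sqrt(C1 + x^2)
 v(x) = sqrt(C1 + x^2)


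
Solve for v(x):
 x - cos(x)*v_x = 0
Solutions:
 v(x) = C1 + Integral(x/cos(x), x)


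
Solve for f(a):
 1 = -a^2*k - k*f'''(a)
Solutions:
 f(a) = C1 + C2*a + C3*a^2 - a^5/60 - a^3/(6*k)


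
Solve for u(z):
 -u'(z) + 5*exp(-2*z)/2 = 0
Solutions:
 u(z) = C1 - 5*exp(-2*z)/4


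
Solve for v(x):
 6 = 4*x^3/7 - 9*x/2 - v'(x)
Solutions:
 v(x) = C1 + x^4/7 - 9*x^2/4 - 6*x


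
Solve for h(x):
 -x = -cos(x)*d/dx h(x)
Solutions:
 h(x) = C1 + Integral(x/cos(x), x)


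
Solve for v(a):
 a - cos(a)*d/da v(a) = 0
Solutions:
 v(a) = C1 + Integral(a/cos(a), a)


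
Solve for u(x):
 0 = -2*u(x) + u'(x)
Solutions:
 u(x) = C1*exp(2*x)


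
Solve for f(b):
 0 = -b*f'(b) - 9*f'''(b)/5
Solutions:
 f(b) = C1 + Integral(C2*airyai(-15^(1/3)*b/3) + C3*airybi(-15^(1/3)*b/3), b)


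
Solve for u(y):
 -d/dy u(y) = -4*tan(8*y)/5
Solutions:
 u(y) = C1 - log(cos(8*y))/10


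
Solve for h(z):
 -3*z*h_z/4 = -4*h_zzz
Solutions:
 h(z) = C1 + Integral(C2*airyai(2^(2/3)*3^(1/3)*z/4) + C3*airybi(2^(2/3)*3^(1/3)*z/4), z)


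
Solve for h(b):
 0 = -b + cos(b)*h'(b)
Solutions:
 h(b) = C1 + Integral(b/cos(b), b)


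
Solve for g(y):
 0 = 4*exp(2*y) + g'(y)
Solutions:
 g(y) = C1 - 2*exp(2*y)


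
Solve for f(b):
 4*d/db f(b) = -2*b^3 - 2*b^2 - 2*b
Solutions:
 f(b) = C1 - b^4/8 - b^3/6 - b^2/4


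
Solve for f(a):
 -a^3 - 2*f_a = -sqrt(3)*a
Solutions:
 f(a) = C1 - a^4/8 + sqrt(3)*a^2/4


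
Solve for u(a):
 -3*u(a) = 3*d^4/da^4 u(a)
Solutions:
 u(a) = (C1*sin(sqrt(2)*a/2) + C2*cos(sqrt(2)*a/2))*exp(-sqrt(2)*a/2) + (C3*sin(sqrt(2)*a/2) + C4*cos(sqrt(2)*a/2))*exp(sqrt(2)*a/2)


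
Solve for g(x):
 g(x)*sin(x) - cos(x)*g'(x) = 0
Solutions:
 g(x) = C1/cos(x)


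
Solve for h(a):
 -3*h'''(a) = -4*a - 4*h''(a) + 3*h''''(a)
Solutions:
 h(a) = C1 + C2*a + C3*exp(a*(-3 + sqrt(57))/6) + C4*exp(-a*(3 + sqrt(57))/6) - a^3/6 - 3*a^2/8


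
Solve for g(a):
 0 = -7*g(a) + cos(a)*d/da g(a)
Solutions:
 g(a) = C1*sqrt(sin(a) + 1)*(sin(a)^3 + 3*sin(a)^2 + 3*sin(a) + 1)/(sqrt(sin(a) - 1)*(sin(a)^3 - 3*sin(a)^2 + 3*sin(a) - 1))


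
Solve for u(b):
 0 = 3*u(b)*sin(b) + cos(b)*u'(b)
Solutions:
 u(b) = C1*cos(b)^3


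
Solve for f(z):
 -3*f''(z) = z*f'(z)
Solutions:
 f(z) = C1 + C2*erf(sqrt(6)*z/6)


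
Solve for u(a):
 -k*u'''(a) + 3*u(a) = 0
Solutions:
 u(a) = C1*exp(3^(1/3)*a*(1/k)^(1/3)) + C2*exp(a*(-3^(1/3) + 3^(5/6)*I)*(1/k)^(1/3)/2) + C3*exp(-a*(3^(1/3) + 3^(5/6)*I)*(1/k)^(1/3)/2)


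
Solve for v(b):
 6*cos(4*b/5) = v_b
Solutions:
 v(b) = C1 + 15*sin(4*b/5)/2


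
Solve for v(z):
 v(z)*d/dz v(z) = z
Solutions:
 v(z) = -sqrt(C1 + z^2)
 v(z) = sqrt(C1 + z^2)


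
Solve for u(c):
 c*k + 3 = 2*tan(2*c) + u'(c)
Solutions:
 u(c) = C1 + c^2*k/2 + 3*c + log(cos(2*c))


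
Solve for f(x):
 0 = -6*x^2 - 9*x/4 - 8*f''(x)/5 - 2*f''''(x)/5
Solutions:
 f(x) = C1 + C2*x + C3*sin(2*x) + C4*cos(2*x) - 5*x^4/16 - 15*x^3/64 + 15*x^2/16


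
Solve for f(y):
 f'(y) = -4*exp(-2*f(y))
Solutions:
 f(y) = log(-sqrt(C1 - 8*y))
 f(y) = log(C1 - 8*y)/2


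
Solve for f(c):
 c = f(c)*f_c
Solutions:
 f(c) = -sqrt(C1 + c^2)
 f(c) = sqrt(C1 + c^2)


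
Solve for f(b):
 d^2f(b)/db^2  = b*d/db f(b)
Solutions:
 f(b) = C1 + C2*erfi(sqrt(2)*b/2)


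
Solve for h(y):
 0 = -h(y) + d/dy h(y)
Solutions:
 h(y) = C1*exp(y)


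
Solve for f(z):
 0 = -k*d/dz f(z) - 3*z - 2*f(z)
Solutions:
 f(z) = C1*exp(-2*z/k) + 3*k/4 - 3*z/2


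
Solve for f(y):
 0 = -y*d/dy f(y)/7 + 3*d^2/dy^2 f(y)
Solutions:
 f(y) = C1 + C2*erfi(sqrt(42)*y/42)


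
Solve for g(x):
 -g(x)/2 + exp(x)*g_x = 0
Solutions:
 g(x) = C1*exp(-exp(-x)/2)


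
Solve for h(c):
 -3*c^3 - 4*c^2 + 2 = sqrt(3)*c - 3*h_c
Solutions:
 h(c) = C1 + c^4/4 + 4*c^3/9 + sqrt(3)*c^2/6 - 2*c/3


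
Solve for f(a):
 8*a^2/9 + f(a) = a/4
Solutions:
 f(a) = a*(9 - 32*a)/36


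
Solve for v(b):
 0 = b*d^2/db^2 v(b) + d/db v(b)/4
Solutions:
 v(b) = C1 + C2*b^(3/4)


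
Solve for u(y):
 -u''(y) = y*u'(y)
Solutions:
 u(y) = C1 + C2*erf(sqrt(2)*y/2)


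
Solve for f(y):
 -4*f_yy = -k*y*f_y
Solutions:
 f(y) = Piecewise((-sqrt(2)*sqrt(pi)*C1*erf(sqrt(2)*y*sqrt(-k)/4)/sqrt(-k) - C2, (k > 0) | (k < 0)), (-C1*y - C2, True))


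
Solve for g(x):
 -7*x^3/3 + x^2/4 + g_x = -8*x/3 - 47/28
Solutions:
 g(x) = C1 + 7*x^4/12 - x^3/12 - 4*x^2/3 - 47*x/28


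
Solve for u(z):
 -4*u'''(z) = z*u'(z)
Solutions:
 u(z) = C1 + Integral(C2*airyai(-2^(1/3)*z/2) + C3*airybi(-2^(1/3)*z/2), z)


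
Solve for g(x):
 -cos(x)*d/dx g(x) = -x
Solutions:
 g(x) = C1 + Integral(x/cos(x), x)


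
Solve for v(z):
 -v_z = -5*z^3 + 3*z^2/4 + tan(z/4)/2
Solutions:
 v(z) = C1 + 5*z^4/4 - z^3/4 + 2*log(cos(z/4))


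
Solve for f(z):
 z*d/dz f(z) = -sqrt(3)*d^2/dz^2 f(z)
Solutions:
 f(z) = C1 + C2*erf(sqrt(2)*3^(3/4)*z/6)


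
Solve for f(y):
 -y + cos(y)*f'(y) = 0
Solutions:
 f(y) = C1 + Integral(y/cos(y), y)


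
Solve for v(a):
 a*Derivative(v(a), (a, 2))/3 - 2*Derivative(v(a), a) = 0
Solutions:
 v(a) = C1 + C2*a^7


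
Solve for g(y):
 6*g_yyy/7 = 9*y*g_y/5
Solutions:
 g(y) = C1 + Integral(C2*airyai(10^(2/3)*21^(1/3)*y/10) + C3*airybi(10^(2/3)*21^(1/3)*y/10), y)


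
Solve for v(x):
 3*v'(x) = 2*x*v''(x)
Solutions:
 v(x) = C1 + C2*x^(5/2)


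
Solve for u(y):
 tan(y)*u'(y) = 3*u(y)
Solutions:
 u(y) = C1*sin(y)^3


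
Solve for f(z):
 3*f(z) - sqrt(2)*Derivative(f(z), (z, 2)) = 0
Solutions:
 f(z) = C1*exp(-2^(3/4)*sqrt(3)*z/2) + C2*exp(2^(3/4)*sqrt(3)*z/2)


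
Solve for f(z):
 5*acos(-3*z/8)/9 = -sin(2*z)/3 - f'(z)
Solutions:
 f(z) = C1 - 5*z*acos(-3*z/8)/9 - 5*sqrt(64 - 9*z^2)/27 + cos(2*z)/6


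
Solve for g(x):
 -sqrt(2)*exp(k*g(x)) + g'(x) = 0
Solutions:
 g(x) = Piecewise((log(-1/(C1*k + sqrt(2)*k*x))/k, Ne(k, 0)), (nan, True))
 g(x) = Piecewise((C1 + sqrt(2)*x, Eq(k, 0)), (nan, True))


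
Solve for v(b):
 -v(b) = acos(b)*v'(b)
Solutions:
 v(b) = C1*exp(-Integral(1/acos(b), b))


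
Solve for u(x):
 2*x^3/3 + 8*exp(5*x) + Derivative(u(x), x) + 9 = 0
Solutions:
 u(x) = C1 - x^4/6 - 9*x - 8*exp(5*x)/5


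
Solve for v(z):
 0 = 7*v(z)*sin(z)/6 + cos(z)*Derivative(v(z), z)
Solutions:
 v(z) = C1*cos(z)^(7/6)


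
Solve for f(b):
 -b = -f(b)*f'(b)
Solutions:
 f(b) = -sqrt(C1 + b^2)
 f(b) = sqrt(C1 + b^2)


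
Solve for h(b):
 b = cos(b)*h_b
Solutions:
 h(b) = C1 + Integral(b/cos(b), b)


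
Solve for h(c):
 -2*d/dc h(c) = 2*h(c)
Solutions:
 h(c) = C1*exp(-c)


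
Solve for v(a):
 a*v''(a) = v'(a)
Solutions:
 v(a) = C1 + C2*a^2


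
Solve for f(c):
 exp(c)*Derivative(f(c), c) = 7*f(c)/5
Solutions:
 f(c) = C1*exp(-7*exp(-c)/5)


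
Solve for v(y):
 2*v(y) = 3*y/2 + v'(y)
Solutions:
 v(y) = C1*exp(2*y) + 3*y/4 + 3/8


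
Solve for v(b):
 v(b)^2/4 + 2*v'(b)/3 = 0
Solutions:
 v(b) = 8/(C1 + 3*b)


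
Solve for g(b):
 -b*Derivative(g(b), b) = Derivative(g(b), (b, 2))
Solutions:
 g(b) = C1 + C2*erf(sqrt(2)*b/2)


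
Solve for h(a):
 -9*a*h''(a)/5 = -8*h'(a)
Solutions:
 h(a) = C1 + C2*a^(49/9)


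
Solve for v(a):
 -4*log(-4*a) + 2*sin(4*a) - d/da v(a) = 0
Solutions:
 v(a) = C1 - 4*a*log(-a) - 8*a*log(2) + 4*a - cos(4*a)/2


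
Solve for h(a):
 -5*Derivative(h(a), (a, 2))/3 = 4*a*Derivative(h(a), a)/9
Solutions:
 h(a) = C1 + C2*erf(sqrt(30)*a/15)


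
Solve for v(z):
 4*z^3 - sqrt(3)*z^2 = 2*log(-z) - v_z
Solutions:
 v(z) = C1 - z^4 + sqrt(3)*z^3/3 + 2*z*log(-z) - 2*z


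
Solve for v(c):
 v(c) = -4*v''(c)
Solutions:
 v(c) = C1*sin(c/2) + C2*cos(c/2)


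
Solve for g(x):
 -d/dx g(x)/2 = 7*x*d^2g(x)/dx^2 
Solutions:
 g(x) = C1 + C2*x^(13/14)


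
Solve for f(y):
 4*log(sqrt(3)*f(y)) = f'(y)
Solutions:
 -Integral(1/(2*log(_y) + log(3)), (_y, f(y)))/2 = C1 - y


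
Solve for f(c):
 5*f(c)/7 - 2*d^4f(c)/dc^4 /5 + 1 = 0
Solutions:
 f(c) = C1*exp(-14^(3/4)*sqrt(5)*c/14) + C2*exp(14^(3/4)*sqrt(5)*c/14) + C3*sin(14^(3/4)*sqrt(5)*c/14) + C4*cos(14^(3/4)*sqrt(5)*c/14) - 7/5


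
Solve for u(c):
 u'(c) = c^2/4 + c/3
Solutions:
 u(c) = C1 + c^3/12 + c^2/6


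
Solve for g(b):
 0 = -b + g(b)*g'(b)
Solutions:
 g(b) = -sqrt(C1 + b^2)
 g(b) = sqrt(C1 + b^2)


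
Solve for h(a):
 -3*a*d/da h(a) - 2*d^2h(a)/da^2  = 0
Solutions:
 h(a) = C1 + C2*erf(sqrt(3)*a/2)


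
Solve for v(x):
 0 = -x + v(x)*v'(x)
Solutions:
 v(x) = -sqrt(C1 + x^2)
 v(x) = sqrt(C1 + x^2)


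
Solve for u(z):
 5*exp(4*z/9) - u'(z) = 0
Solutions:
 u(z) = C1 + 45*exp(4*z/9)/4


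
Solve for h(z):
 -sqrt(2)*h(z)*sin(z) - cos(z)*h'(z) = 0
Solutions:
 h(z) = C1*cos(z)^(sqrt(2))


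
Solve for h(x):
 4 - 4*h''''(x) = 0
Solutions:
 h(x) = C1 + C2*x + C3*x^2 + C4*x^3 + x^4/24


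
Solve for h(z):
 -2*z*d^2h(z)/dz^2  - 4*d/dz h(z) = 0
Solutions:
 h(z) = C1 + C2/z


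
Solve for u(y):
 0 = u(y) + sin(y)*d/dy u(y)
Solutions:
 u(y) = C1*sqrt(cos(y) + 1)/sqrt(cos(y) - 1)


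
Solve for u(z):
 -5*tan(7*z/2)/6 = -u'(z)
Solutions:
 u(z) = C1 - 5*log(cos(7*z/2))/21


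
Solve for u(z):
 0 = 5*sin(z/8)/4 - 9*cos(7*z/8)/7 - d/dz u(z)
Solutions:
 u(z) = C1 - 72*sin(7*z/8)/49 - 10*cos(z/8)


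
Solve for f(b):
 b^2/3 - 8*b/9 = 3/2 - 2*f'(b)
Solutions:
 f(b) = C1 - b^3/18 + 2*b^2/9 + 3*b/4


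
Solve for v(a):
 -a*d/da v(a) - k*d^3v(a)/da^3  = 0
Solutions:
 v(a) = C1 + Integral(C2*airyai(a*(-1/k)^(1/3)) + C3*airybi(a*(-1/k)^(1/3)), a)


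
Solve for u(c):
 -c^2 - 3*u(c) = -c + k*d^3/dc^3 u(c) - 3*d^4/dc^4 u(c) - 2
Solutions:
 u(c) = C1*exp(c*(k - sqrt(k^2 + 6*12^(1/3)*(-k^2 + sqrt(k^4 + 768))^(1/3) - 48*18^(1/3)/(-k^2 + sqrt(k^4 + 768))^(1/3)) - sqrt(2)*sqrt(-k^3/sqrt(k^2 + 6*12^(1/3)*(-k^2 + sqrt(k^4 + 768))^(1/3) - 48*18^(1/3)/(-k^2 + sqrt(k^4 + 768))^(1/3)) + k^2 - 3*12^(1/3)*(-k^2 + sqrt(k^4 + 768))^(1/3) + 24*18^(1/3)/(-k^2 + sqrt(k^4 + 768))^(1/3)))/12) + C2*exp(c*(k - sqrt(k^2 + 6*12^(1/3)*(-k^2 + sqrt(k^4 + 768))^(1/3) - 48*18^(1/3)/(-k^2 + sqrt(k^4 + 768))^(1/3)) + sqrt(2)*sqrt(-k^3/sqrt(k^2 + 6*12^(1/3)*(-k^2 + sqrt(k^4 + 768))^(1/3) - 48*18^(1/3)/(-k^2 + sqrt(k^4 + 768))^(1/3)) + k^2 - 3*12^(1/3)*(-k^2 + sqrt(k^4 + 768))^(1/3) + 24*18^(1/3)/(-k^2 + sqrt(k^4 + 768))^(1/3)))/12) + C3*exp(c*(k + sqrt(k^2 + 6*12^(1/3)*(-k^2 + sqrt(k^4 + 768))^(1/3) - 48*18^(1/3)/(-k^2 + sqrt(k^4 + 768))^(1/3)) - sqrt(2)*sqrt(k^3/sqrt(k^2 + 6*12^(1/3)*(-k^2 + sqrt(k^4 + 768))^(1/3) - 48*18^(1/3)/(-k^2 + sqrt(k^4 + 768))^(1/3)) + k^2 - 3*12^(1/3)*(-k^2 + sqrt(k^4 + 768))^(1/3) + 24*18^(1/3)/(-k^2 + sqrt(k^4 + 768))^(1/3)))/12) + C4*exp(c*(k + sqrt(k^2 + 6*12^(1/3)*(-k^2 + sqrt(k^4 + 768))^(1/3) - 48*18^(1/3)/(-k^2 + sqrt(k^4 + 768))^(1/3)) + sqrt(2)*sqrt(k^3/sqrt(k^2 + 6*12^(1/3)*(-k^2 + sqrt(k^4 + 768))^(1/3) - 48*18^(1/3)/(-k^2 + sqrt(k^4 + 768))^(1/3)) + k^2 - 3*12^(1/3)*(-k^2 + sqrt(k^4 + 768))^(1/3) + 24*18^(1/3)/(-k^2 + sqrt(k^4 + 768))^(1/3)))/12) - c^2/3 + c/3 + 2/3


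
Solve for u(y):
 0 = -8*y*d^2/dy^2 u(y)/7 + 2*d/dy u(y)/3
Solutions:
 u(y) = C1 + C2*y^(19/12)


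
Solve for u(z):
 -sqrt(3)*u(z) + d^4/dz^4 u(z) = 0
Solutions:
 u(z) = C1*exp(-3^(1/8)*z) + C2*exp(3^(1/8)*z) + C3*sin(3^(1/8)*z) + C4*cos(3^(1/8)*z)


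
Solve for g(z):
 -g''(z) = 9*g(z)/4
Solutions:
 g(z) = C1*sin(3*z/2) + C2*cos(3*z/2)


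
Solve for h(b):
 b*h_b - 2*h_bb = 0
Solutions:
 h(b) = C1 + C2*erfi(b/2)


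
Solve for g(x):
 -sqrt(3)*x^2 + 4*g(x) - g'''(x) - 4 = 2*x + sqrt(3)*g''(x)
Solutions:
 g(x) = C1*exp(-x*((-sqrt(3)/9 + sqrt(-3 + (-18 + sqrt(3))^2)/9 + 2)^(-1/3) + 2*sqrt(3) + 3*(-sqrt(3)/9 + sqrt(-3 + (-18 + sqrt(3))^2)/9 + 2)^(1/3))/6)*sin(sqrt(3)*x*(-3*(-sqrt(3)/9 + sqrt(3)*sqrt(-4 + 27*(-4 + 2*sqrt(3)/9)^2)/18 + 2)^(1/3) + (-sqrt(3)/9 + sqrt(3)*sqrt(-4 + 27*(-4 + 2*sqrt(3)/9)^2)/18 + 2)^(-1/3))/6) + C2*exp(-x*((-sqrt(3)/9 + sqrt(-3 + (-18 + sqrt(3))^2)/9 + 2)^(-1/3) + 2*sqrt(3) + 3*(-sqrt(3)/9 + sqrt(-3 + (-18 + sqrt(3))^2)/9 + 2)^(1/3))/6)*cos(sqrt(3)*x*(-3*(-sqrt(3)/9 + sqrt(3)*sqrt(-4 + 27*(-4 + 2*sqrt(3)/9)^2)/18 + 2)^(1/3) + (-sqrt(3)/9 + sqrt(3)*sqrt(-4 + 27*(-4 + 2*sqrt(3)/9)^2)/18 + 2)^(-1/3))/6) + C3*exp(x*(-sqrt(3)/3 + 1/(3*(-sqrt(3)/9 + sqrt(-3 + (-18 + sqrt(3))^2)/9 + 2)^(1/3)) + (-sqrt(3)/9 + sqrt(-3 + (-18 + sqrt(3))^2)/9 + 2)^(1/3))) + sqrt(3)*x^2/4 + x/2 + 11/8


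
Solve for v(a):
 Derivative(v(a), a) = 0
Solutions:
 v(a) = C1


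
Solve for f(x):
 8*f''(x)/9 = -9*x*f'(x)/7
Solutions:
 f(x) = C1 + C2*erf(9*sqrt(7)*x/28)


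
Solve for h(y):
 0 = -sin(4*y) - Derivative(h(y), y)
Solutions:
 h(y) = C1 + cos(4*y)/4


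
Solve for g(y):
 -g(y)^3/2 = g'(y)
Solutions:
 g(y) = -sqrt(-1/(C1 - y))
 g(y) = sqrt(-1/(C1 - y))


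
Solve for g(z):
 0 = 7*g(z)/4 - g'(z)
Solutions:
 g(z) = C1*exp(7*z/4)


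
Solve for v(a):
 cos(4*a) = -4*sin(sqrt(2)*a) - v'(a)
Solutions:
 v(a) = C1 - sin(4*a)/4 + 2*sqrt(2)*cos(sqrt(2)*a)


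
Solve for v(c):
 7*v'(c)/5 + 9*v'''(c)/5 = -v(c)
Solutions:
 v(c) = C1*exp(c*(-14*18^(1/3)/(135 + sqrt(22341))^(1/3) + 12^(1/3)*(135 + sqrt(22341))^(1/3))/36)*sin(2^(1/3)*3^(1/6)*c*(42/(135 + sqrt(22341))^(1/3) + 2^(1/3)*3^(2/3)*(135 + sqrt(22341))^(1/3))/36) + C2*exp(c*(-14*18^(1/3)/(135 + sqrt(22341))^(1/3) + 12^(1/3)*(135 + sqrt(22341))^(1/3))/36)*cos(2^(1/3)*3^(1/6)*c*(42/(135 + sqrt(22341))^(1/3) + 2^(1/3)*3^(2/3)*(135 + sqrt(22341))^(1/3))/36) + C3*exp(-c*(-14*18^(1/3)/(135 + sqrt(22341))^(1/3) + 12^(1/3)*(135 + sqrt(22341))^(1/3))/18)
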